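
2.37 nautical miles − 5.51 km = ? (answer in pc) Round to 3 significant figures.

-3.63 × 10^-14 pc

2.37 nmi = 1.42246 × 10^-13 pc and 5.51 km = 1.78567 × 10^-13 pc.
1.42246 × 10^-13 − 1.78567 × 10^-13 ≈ -3.63 × 10^-14 pc.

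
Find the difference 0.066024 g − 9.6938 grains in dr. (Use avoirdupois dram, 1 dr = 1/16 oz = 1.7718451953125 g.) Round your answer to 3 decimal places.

-0.317 dr

0.066024 g = 0.0372628 dr and 9.6938 gr = 0.354516 dr.
0.0372628 − 0.354516 ≈ -0.317 dr.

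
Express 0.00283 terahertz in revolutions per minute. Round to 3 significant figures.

1 THz = 6.00000e+13 rpm.
0.00283 × 6.00000e+13 ≈ 1.70e+11 rpm.

1.70e+11 rpm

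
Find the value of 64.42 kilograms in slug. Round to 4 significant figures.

4.414 slugs

1 kg = 0.0685218 slug.
Then 64.42 × 0.0685218 ≈ 4.414 slug.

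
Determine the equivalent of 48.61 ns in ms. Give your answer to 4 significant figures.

1 ns = 1.00000 × 10^-6 ms.
Thus 48.61 × 1.00000 × 10^-6 ≈ 4.861 × 10^-5 ms.

4.861 × 10^-5 ms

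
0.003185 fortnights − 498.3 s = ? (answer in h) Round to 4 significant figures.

0.003185 fortnight = 1.07016 h and 498.3 s = 0.138417 h.
1.07016 − 0.138417 ≈ 0.9317 h.

0.9317 h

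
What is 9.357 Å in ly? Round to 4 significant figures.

9.890e-26 ly

1 angstrom = 1.05700e-26 light-years.
Thus 9.357 × 1.05700e-26 ≈ 9.890e-26 ly.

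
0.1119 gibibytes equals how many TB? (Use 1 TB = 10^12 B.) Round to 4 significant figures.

0.0001202 TB

1 GiB = 0.00107374 terabytes.
Then 0.1119 × 0.00107374 ≈ 0.0001202 TB.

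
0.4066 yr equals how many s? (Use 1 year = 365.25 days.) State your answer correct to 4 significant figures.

1 year = 3.15576e+7 seconds.
Thus 0.4066 × 3.15576e+7 ≈ 1.283e+7 s.

1.283e+7 seconds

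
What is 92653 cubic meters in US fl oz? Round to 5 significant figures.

1 cubic meter = 33814.0 US fl oz.
So 92653 × 33814.0 ≈ 3.1330e+9 US fl oz.

3.1330e+9 US fl oz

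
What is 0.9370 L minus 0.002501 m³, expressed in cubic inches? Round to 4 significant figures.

-95.44 cubic inches

0.9370 L = 57.1792 in³ and 0.002501 m³ = 152.620 in³.
57.1792 − 152.620 ≈ -95.44 in³.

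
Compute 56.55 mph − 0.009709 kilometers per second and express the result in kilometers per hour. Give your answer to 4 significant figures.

56.06 km/h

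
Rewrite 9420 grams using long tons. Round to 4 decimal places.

1 gram = 9.84207e-7 long tons.
Then 9420 × 9.84207e-7 ≈ 0.0093 long ton.

0.0093 long ton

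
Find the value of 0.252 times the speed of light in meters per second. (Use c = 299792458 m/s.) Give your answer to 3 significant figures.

1 c = 2.99792 × 10^8 meters per second.
0.252 × 2.99792 × 10^8 ≈ 7.55 × 10^7 m/s.

7.55 × 10^7 meters per second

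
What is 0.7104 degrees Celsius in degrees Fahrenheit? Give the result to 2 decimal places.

°F = °C × 9/5 + 32.
Applying the formula gives 33.28 °F.

33.28 degrees Fahrenheit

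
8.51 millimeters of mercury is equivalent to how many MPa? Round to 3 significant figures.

0.00113 megapascals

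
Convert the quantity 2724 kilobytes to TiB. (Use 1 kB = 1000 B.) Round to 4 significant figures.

2.477e-6 tebibytes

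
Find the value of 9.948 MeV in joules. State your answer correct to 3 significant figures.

1.59 × 10^-12 joules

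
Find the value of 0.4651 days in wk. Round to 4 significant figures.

0.06644 wk

1 day = 0.142857 wk.
0.4651 × 0.142857 ≈ 0.06644 wk.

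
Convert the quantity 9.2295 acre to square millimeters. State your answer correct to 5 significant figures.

1 acre = 4.04686e+9 mm².
Then 9.2295 × 4.04686e+9 ≈ 3.7350e+10 mm².

3.7350e+10 mm²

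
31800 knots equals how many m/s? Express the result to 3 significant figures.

1 knot = 0.514444 meters per second.
Then 31800 × 0.514444 ≈ 16400 m/s.

16400 m/s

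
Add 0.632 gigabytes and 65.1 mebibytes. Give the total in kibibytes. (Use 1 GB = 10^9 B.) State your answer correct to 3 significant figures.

684000 kibibytes

0.632 GB = 617187.5 KiB and 65.1 MiB = 66662.40 KiB.
617187.5 + 66662.40 ≈ 684000 KiB.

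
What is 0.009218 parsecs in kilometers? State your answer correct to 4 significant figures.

2.844e+11 kilometers

1 parsec = 3.08568e+13 kilometers.
Then 0.009218 × 3.08568e+13 ≈ 2.844e+11 km.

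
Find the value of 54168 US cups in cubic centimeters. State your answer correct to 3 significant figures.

1.28e+7 cm³

1 US cup = 236.588 cubic centimeters.
So 54168 × 236.588 ≈ 1.28e+7 cm³.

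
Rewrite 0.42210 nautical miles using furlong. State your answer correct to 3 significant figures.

1 nautical mile = 9.20624 furlongs.
So 0.42210 × 9.20624 ≈ 3.89 furlong.

3.89 furlong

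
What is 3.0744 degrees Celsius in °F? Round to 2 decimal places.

37.53 °F

°C = (°F − 32) × 5/9.
Applying the formula gives 37.53 °F.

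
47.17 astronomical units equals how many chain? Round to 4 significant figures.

1 astronomical unit = 7.43646 × 10^9 chains.
So 47.17 × 7.43646 × 10^9 ≈ 3.508 × 10^11 chain.

3.508 × 10^11 chains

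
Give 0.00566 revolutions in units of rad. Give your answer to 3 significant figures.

1 revolution = 6.28319 rad.
So 0.00566 × 6.28319 ≈ 0.0356 rad.

0.0356 radians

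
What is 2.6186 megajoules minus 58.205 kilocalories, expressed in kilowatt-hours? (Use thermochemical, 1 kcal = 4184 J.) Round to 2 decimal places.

0.66 kWh

2.6186 MJ = 0.727389 kWh and 58.205 kcal = 0.0676471 kWh.
0.727389 − 0.0676471 ≈ 0.66 kWh.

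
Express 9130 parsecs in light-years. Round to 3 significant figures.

1 pc = 3.26156 ly.
Thus 9130 × 3.26156 ≈ 29800 ly.

29800 ly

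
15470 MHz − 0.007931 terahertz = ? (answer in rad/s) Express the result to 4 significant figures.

4.737e+10 rad/s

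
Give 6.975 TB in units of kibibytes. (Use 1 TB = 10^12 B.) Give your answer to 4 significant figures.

1 terabyte = 9.765625e+8 KiB.
So 6.975 × 9.765625e+8 ≈ 6.812e+9 KiB.

6.812e+9 kibibytes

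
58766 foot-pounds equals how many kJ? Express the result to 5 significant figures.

1 ft·lbf = 0.00135582 kilojoules.
58766 × 0.00135582 ≈ 79.676 kJ.

79.676 kilojoules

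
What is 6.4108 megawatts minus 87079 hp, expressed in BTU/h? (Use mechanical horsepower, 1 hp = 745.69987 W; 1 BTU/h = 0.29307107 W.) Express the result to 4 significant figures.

-1.997e+8 BTU/h

6.4108 MW = 2.18746e+7 BTU/h and 87079 hp = 2.21567e+8 BTU/h.
2.18746e+7 − 2.21567e+8 ≈ -1.997e+8 BTU/h.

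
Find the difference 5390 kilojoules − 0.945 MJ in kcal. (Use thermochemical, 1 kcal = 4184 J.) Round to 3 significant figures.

1060 kcal

5390 kJ = 1288.24 kcal and 0.945 MJ = 225.860 kcal.
1288.24 − 225.860 ≈ 1060 kcal.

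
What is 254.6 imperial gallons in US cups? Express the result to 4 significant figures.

1 imp gal = 19.2152 US cup.
Then 254.6 × 19.2152 ≈ 4892 US cup.

4892 US cups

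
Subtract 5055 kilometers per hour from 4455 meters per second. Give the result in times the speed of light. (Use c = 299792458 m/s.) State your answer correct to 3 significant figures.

4455 m/s = 1.48603 × 10^-5 c and 5055 km/h = 4.68380 × 10^-6 c.
1.48603 × 10^-5 − 4.68380 × 10^-6 ≈ 1.02 × 10^-5 c.

1.02 × 10^-5 c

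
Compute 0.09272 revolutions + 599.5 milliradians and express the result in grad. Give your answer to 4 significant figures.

75.25 grad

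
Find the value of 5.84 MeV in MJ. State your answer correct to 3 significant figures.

1 megaelectronvolt = 1.60218 × 10^-19 megajoules.
So 5.84 × 1.60218 × 10^-19 ≈ 9.36 × 10^-19 MJ.

9.36 × 10^-19 MJ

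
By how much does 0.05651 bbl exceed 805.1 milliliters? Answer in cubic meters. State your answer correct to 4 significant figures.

0.05651 bbl = 0.00898437 m³ and 805.1 mL = 0.000805100 m³.
0.00898437 − 0.000805100 ≈ 0.008179 m³.

0.008179 m³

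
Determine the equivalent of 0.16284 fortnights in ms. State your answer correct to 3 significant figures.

1.97e+8 milliseconds

1 fortnight = 1.20960e+9 ms.
So 0.16284 × 1.20960e+9 ≈ 1.97e+8 ms.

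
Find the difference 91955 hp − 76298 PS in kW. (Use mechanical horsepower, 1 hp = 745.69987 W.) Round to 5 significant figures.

12454 kilowatts

91955 hp = 68570.8 kW and 76298 PS = 56117.1 kW.
68570.8 − 56117.1 ≈ 12454 kW.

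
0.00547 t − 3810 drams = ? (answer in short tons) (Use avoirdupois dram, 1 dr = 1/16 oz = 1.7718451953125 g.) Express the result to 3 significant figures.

-0.00141 short tons

0.00547 t = 0.00602964 short ton and 3810 dr = 0.00744141 short ton.
0.00602964 − 0.00744141 ≈ -0.00141 short ton.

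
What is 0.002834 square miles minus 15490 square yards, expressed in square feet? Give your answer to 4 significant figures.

-60400 square feet

0.002834 mi² = 79007.4 ft² and 15490 yd² = 139410 ft².
79007.4 − 139410 ≈ -60400 ft².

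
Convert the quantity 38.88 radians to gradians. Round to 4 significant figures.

2475 grad

1 rad = 63.6620 gradians.
Then 38.88 × 63.6620 ≈ 2475 grad.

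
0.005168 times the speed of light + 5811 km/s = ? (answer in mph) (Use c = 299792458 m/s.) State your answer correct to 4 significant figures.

0.005168 c = 3.46575e+6 mph and 5811 km/s = 1.29988e+7 mph.
3.46575e+6 + 1.29988e+7 ≈ 1.646e+7 mph.

1.646e+7 mph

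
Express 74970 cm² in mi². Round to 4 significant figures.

1 cm² = 3.86102 × 10^-11 square miles.
Then 74970 × 3.86102 × 10^-11 ≈ 2.895 × 10^-6 mi².

2.895 × 10^-6 mi²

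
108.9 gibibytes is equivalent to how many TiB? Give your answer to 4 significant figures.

1 gibibyte = 0.0009765625 tebibytes.
108.9 × 0.0009765625 ≈ 0.1063 TiB.

0.1063 TiB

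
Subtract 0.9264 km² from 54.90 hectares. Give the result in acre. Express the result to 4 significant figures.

54.90 ha = 135.661 acre and 0.9264 km² = 228.918 acre.
135.661 − 228.918 ≈ -93.26 acre.

-93.26 acres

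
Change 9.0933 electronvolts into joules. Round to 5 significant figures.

1 eV = 1.60218 × 10^-19 joules.
9.0933 × 1.60218 × 10^-19 ≈ 1.4569 × 10^-18 J.

1.4569 × 10^-18 joules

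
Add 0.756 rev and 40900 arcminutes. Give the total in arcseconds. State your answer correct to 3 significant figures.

0.756 rev = 979776 arcsec and 40900 arcmin = 2.45400 × 10^6 arcsec.
979776 + 2.45400 × 10^6 ≈ 3.43 × 10^6 arcsec.

3.43 × 10^6 arcsec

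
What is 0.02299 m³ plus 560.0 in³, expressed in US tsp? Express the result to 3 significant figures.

6530 US teaspoons

0.02299 m³ = 4664.31 US tsp and 560.0 in³ = 1861.82 US tsp.
4664.31 + 1861.82 ≈ 6530 US tsp.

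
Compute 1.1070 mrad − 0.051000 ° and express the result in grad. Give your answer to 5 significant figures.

0.013807 grad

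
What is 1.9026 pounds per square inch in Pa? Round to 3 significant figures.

13100 Pa

1 psi = 6894.76 pascals.
So 1.9026 × 6894.76 ≈ 13100 Pa.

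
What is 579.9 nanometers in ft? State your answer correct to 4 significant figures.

1 nanometer = 3.28084 × 10^-9 ft.
579.9 × 3.28084 × 10^-9 ≈ 1.903 × 10^-6 ft.

1.903 × 10^-6 ft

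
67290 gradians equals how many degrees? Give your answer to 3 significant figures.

1 gradian = 0.900000 degrees.
67290 × 0.900000 ≈ 60600 °.

60600 °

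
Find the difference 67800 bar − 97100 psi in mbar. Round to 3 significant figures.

67800 bar = 6.78000e+7 mbar and 97100 psi = 6.69481e+6 mbar.
6.78000e+7 − 6.69481e+6 ≈ 6.11e+7 mbar.

6.11e+7 mbar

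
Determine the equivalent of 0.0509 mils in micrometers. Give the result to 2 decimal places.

1 mil = 25.4000 μm.
So 0.0509 × 25.4000 ≈ 1.29 μm.

1.29 μm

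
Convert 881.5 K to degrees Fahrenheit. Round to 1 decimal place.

K = (°F + 459.67) × 5/9.
Applying the formula gives 1127.0 °F.

1127.0 degrees Fahrenheit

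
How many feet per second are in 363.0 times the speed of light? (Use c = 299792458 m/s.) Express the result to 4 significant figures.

1 speed of light = 9.83571 × 10^8 ft/s.
So 363.0 × 9.83571 × 10^8 ≈ 3.570 × 10^11 ft/s.

3.570 × 10^11 ft/s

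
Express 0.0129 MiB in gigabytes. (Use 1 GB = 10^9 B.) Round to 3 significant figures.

1 mebibyte = 0.00104858 gigabytes.
So 0.0129 × 0.00104858 ≈ 1.35e-5 GB.

1.35e-5 gigabytes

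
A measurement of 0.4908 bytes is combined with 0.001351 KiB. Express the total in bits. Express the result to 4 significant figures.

14.99 bit

0.4908 B = 3.92640 bit and 0.001351 KiB = 11.0674 bit.
3.92640 + 11.0674 ≈ 14.99 bit.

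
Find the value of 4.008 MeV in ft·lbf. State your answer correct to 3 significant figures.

1 MeV = 1.18170e-13 ft·lbf.
4.008 × 1.18170e-13 ≈ 4.74e-13 ft·lbf.

4.74e-13 ft·lbf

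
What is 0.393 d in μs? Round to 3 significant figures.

3.40e+10 μs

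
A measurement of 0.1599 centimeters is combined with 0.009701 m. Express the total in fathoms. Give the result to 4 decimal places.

0.0062 fathom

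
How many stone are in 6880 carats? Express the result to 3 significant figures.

0.217 st

1 ct = 3.14946e-5 stone.
6880 × 3.14946e-5 ≈ 0.217 st.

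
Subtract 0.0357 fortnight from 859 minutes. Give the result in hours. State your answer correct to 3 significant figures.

2.32 h

859 min = 14.3167 h and 0.0357 fortnight = 11.9952 h.
14.3167 − 11.9952 ≈ 2.32 h.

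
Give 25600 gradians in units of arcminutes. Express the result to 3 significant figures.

1.38 × 10^6 arcmin

1 grad = 54.0000 arcmin.
So 25600 × 54.0000 ≈ 1.38 × 10^6 arcmin.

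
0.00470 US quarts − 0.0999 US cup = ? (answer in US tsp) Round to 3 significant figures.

0.00470 US qt = 0.902400 US tsp and 0.0999 US cup = 4.79520 US tsp.
0.902400 − 4.79520 ≈ -3.89 US tsp.

-3.89 US teaspoons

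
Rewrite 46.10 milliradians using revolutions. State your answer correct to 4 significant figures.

0.007337 revolutions

1 mrad = 0.000159155 revolutions.
46.10 × 0.000159155 ≈ 0.007337 rev.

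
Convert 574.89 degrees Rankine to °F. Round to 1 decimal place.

115.2 °F

°R = °F + 459.67.
Applying the formula gives 115.2 °F.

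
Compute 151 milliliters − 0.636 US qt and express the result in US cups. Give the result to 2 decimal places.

151 mL = 0.638240 US cup and 0.636 US qt = 2.54400 US cup.
0.638240 − 2.54400 ≈ -1.91 US cup.

-1.91 US cup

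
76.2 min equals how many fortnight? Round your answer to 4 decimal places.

0.0038 fortnights

1 min = 4.96032 × 10^-5 fortnight.
Thus 76.2 × 4.96032 × 10^-5 ≈ 0.0038 fortnight.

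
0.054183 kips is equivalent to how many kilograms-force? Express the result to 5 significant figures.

1 kip = 453.592 kgf.
0.054183 × 453.592 ≈ 24.577 kgf.

24.577 kgf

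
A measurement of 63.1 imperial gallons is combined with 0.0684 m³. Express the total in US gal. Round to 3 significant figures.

93.8 US gal

63.1 imp gal = 75.7799 US gal and 0.0684 m³ = 18.0694 US gal.
75.7799 + 18.0694 ≈ 93.8 US gal.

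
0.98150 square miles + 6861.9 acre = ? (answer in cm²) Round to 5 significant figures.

3.0311 × 10^11 cm²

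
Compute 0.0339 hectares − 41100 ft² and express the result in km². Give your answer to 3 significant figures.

-0.00348 square kilometers

0.0339 ha = 0.000339000 km² and 41100 ft² = 0.00381831 km².
0.000339000 − 0.00381831 ≈ -0.00348 km².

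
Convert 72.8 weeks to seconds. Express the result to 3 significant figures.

4.40e+7 seconds

1 week = 604800 s.
72.8 × 604800 ≈ 4.40e+7 s.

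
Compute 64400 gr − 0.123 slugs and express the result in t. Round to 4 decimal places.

0.0024 t

64400 gr = 0.00417305 t and 0.123 slug = 0.00179505 t.
0.00417305 − 0.00179505 ≈ 0.0024 t.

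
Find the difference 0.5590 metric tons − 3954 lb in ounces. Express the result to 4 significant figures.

-43550 oz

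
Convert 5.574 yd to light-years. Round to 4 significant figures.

5.387e-16 ly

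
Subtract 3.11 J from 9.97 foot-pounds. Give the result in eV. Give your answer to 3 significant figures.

9.97 ft·lbf = 8.43696 × 10^19 eV and 3.11 J = 1.94111 × 10^19 eV.
8.43696 × 10^19 − 1.94111 × 10^19 ≈ 6.50 × 10^19 eV.

6.50 × 10^19 eV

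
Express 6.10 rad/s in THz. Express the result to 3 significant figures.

9.71e-13 THz

1 rad/s = 1.59155e-13 THz.
So 6.10 × 1.59155e-13 ≈ 9.71e-13 THz.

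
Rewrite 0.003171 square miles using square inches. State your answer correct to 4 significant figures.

1.273e+7 square inches

1 mi² = 4.01449e+9 square inches.
So 0.003171 × 4.01449e+9 ≈ 1.273e+7 in².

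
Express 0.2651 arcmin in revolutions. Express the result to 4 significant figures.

1 arcmin = 4.62963 × 10^-5 revolutions.
0.2651 × 4.62963 × 10^-5 ≈ 1.227 × 10^-5 rev.

1.227 × 10^-5 rev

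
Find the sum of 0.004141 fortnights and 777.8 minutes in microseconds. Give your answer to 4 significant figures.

0.004141 fortnight = 5.00895 × 10^9 μs and 777.8 min = 4.66680 × 10^10 μs.
5.00895 × 10^9 + 4.66680 × 10^10 ≈ 5.168 × 10^10 μs.

5.168 × 10^10 microseconds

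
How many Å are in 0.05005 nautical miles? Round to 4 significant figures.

1 nmi = 1.85200e+13 Å.
0.05005 × 1.85200e+13 ≈ 9.269e+11 Å.

9.269e+11 Å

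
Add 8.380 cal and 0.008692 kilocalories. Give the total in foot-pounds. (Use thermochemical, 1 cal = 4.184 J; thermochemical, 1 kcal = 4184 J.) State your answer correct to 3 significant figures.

52.7 foot-pounds

8.380 cal = 25.8603 ft·lbf and 0.008692 kcal = 26.8232 ft·lbf.
25.8603 + 26.8232 ≈ 52.7 ft·lbf.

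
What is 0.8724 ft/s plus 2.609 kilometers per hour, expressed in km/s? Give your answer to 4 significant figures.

0.0009906 kilometers per second

0.8724 ft/s = 0.000265908 km/s and 2.609 km/h = 0.000724722 km/s.
0.000265908 + 0.000724722 ≈ 0.0009906 km/s.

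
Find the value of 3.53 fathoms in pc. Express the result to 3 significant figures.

2.09 × 10^-16 pc

1 fathom = 5.92674 × 10^-17 pc.
Thus 3.53 × 5.92674 × 10^-17 ≈ 2.09 × 10^-16 pc.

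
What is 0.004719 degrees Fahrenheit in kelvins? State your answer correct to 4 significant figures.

255.4 kelvins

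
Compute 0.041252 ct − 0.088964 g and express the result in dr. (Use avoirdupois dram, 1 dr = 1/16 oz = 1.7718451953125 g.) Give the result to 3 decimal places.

0.041252 ct = 0.00465639 dr and 0.088964 g = 0.0502098 dr.
0.00465639 − 0.0502098 ≈ -0.046 dr.

-0.046 drams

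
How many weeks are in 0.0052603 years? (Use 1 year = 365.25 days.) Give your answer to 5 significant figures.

0.27447 wk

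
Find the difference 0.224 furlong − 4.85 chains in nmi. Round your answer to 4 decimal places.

-0.0284 nmi

0.224 furlong = 0.0243313 nmi and 4.85 chain = 0.0526817 nmi.
0.0243313 − 0.0526817 ≈ -0.0284 nmi.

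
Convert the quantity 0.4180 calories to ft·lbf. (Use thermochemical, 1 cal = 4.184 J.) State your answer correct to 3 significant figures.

1.29 ft·lbf

1 calorie = 3.08596 foot-pounds.
So 0.4180 × 3.08596 ≈ 1.29 ft·lbf.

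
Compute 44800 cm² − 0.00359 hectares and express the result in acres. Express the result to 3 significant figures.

-0.00776 acre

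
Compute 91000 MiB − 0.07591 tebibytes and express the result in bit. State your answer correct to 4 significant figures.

9.565 × 10^10 bit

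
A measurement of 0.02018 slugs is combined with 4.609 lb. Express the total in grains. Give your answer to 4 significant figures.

36810 gr

0.02018 slug = 4544.91 gr and 4.609 lb = 32263.0 gr.
4544.91 + 32263.0 ≈ 36810 gr.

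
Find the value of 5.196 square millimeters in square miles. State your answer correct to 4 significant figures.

2.006 × 10^-12 square miles

1 mm² = 3.86102 × 10^-13 mi².
Thus 5.196 × 3.86102 × 10^-13 ≈ 2.006 × 10^-12 mi².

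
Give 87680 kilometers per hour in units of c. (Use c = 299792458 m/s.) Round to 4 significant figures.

1 kilometer per hour = 9.26567e-10 times the speed of light.
87680 × 9.26567e-10 ≈ 8.124e-5 c.

8.124e-5 c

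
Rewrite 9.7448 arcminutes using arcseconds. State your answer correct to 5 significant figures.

1 arcmin = 60.0000 arcsec.
9.7448 × 60.0000 ≈ 584.69 arcsec.

584.69 arcseconds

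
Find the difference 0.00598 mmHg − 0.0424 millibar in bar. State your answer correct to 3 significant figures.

-3.44e-5 bar

0.00598 mmHg = 7.97268e-6 bar and 0.0424 mbar = 4.24000e-5 bar.
7.97268e-6 − 4.24000e-5 ≈ -3.44e-5 bar.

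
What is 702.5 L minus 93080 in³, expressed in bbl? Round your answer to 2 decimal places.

702.5 L = 4.41859 bbl and 93080 in³ = 9.59390 bbl.
4.41859 − 9.59390 ≈ -5.18 bbl.

-5.18 oil barrels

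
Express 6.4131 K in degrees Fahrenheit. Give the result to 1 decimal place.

K = (°F + 459.67) × 5/9.
Applying the formula gives -448.1 °F.

-448.1 °F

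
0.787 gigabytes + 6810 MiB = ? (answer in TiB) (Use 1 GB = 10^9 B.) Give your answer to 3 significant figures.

0.787 GB = 0.000715772 TiB and 6810 MiB = 0.00649452 TiB.
0.000715772 + 0.00649452 ≈ 0.00721 TiB.

0.00721 TiB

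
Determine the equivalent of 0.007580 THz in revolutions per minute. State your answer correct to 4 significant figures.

4.548e+11 revolutions per minute

1 terahertz = 6.00000e+13 rpm.
Then 0.007580 × 6.00000e+13 ≈ 4.548e+11 rpm.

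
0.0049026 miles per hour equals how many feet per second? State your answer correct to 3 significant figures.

0.00719 ft/s

1 mile per hour = 1.46667 ft/s.
Thus 0.0049026 × 1.46667 ≈ 0.00719 ft/s.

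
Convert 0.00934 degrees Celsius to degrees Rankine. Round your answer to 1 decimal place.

°R = (°C + 273.15) × 9/5.
Applying the formula gives 491.7 °R.

491.7 degrees Rankine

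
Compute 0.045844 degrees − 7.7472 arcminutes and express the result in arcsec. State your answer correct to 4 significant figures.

-299.8 arcsec

0.045844 ° = 165.038 arcsec and 7.7472 arcmin = 464.832 arcsec.
165.038 − 464.832 ≈ -299.8 arcsec.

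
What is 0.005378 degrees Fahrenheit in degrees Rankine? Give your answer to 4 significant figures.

°R = °F + 459.67.
Applying the formula gives 459.7 °R.

459.7 °R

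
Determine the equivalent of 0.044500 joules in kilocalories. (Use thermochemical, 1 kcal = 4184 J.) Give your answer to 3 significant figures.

1 joule = 0.000239006 kcal.
So 0.044500 × 0.000239006 ≈ 1.06e-5 kcal.

1.06e-5 kcal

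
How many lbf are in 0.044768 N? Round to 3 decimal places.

0.010 lbf

1 N = 0.224809 lbf.
Then 0.044768 × 0.224809 ≈ 0.010 lbf.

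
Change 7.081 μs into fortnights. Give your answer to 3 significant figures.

5.85 × 10^-12 fortnight

1 microsecond = 8.26720 × 10^-13 fortnights.
Then 7.081 × 8.26720 × 10^-13 ≈ 5.85 × 10^-12 fortnight.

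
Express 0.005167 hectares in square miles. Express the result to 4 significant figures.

1.995 × 10^-5 square miles

1 hectare = 0.00386102 square miles.
So 0.005167 × 0.00386102 ≈ 1.995 × 10^-5 mi².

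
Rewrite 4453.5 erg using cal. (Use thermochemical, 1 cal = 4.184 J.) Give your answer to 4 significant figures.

1 erg = 2.39006e-8 cal.
Then 4453.5 × 2.39006e-8 ≈ 0.0001064 cal.

0.0001064 cal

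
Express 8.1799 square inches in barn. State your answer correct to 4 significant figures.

1 square inch = 6.45160e+24 barn.
Thus 8.1799 × 6.45160e+24 ≈ 5.277e+25 barn.

5.277e+25 barns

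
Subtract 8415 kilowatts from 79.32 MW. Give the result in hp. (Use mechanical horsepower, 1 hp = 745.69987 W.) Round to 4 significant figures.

95090 horsepower

79.32 MW = 106370 hp and 8415 kW = 11284.7 hp.
106370 − 11284.7 ≈ 95090 hp.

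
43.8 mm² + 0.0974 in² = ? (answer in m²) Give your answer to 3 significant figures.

43.8 mm² = 4.38000 × 10^-5 m² and 0.0974 in² = 6.28386 × 10^-5 m².
4.38000 × 10^-5 + 6.28386 × 10^-5 ≈ 0.000107 m².

0.000107 m²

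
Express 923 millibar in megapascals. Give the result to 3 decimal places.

0.092 megapascals

1 mbar = 0.000100000 MPa.
So 923 × 0.000100000 ≈ 0.092 MPa.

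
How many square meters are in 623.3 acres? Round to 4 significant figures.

2.522 × 10^6 m²

1 acre = 4046.86 square meters.
Thus 623.3 × 4046.86 ≈ 2.522 × 10^6 m².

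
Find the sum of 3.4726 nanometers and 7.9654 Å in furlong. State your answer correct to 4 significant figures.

3.4726 nm = 1.72622e-11 furlong and 7.9654 Å = 3.95958e-12 furlong.
1.72622e-11 + 3.95958e-12 ≈ 2.122e-11 furlong.

2.122e-11 furlong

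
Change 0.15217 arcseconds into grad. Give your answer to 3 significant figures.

4.70e-5 grad

1 arcsecond = 0.000308642 gradians.
So 0.15217 × 0.000308642 ≈ 4.70e-5 grad.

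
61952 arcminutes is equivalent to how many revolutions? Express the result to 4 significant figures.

1 arcminute = 4.62963e-5 rev.
61952 × 4.62963e-5 ≈ 2.868 rev.

2.868 revolutions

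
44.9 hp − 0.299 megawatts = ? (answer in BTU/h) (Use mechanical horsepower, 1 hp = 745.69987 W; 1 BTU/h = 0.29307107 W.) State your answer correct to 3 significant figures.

44.9 hp = 114245 BTU/h and 0.299 MW = 1.02023 × 10^6 BTU/h.
114245 − 1.02023 × 10^6 ≈ -906000 BTU/h.

-906000 BTU per hour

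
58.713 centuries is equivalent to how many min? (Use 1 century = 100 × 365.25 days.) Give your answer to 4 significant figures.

1 century = 5.25960 × 10^7 min.
58.713 × 5.25960 × 10^7 ≈ 3.088 × 10^9 min.

3.088 × 10^9 min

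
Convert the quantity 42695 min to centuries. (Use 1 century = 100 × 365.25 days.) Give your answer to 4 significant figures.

1 minute = 1.90129 × 10^-8 centuries.
Then 42695 × 1.90129 × 10^-8 ≈ 0.0008118 century.

0.0008118 century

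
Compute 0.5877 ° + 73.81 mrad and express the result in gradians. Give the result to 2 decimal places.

5.35 grad

0.5877 ° = 0.653000 grad and 73.81 mrad = 4.69889 grad.
0.653000 + 4.69889 ≈ 5.35 grad.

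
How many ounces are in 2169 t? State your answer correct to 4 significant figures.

7.651 × 10^7 oz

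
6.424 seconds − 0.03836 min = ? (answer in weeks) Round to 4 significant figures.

6.424 s = 1.06217e-5 wk and 0.03836 min = 3.80556e-6 wk.
1.06217e-5 − 3.80556e-6 ≈ 6.816e-6 wk.

6.816e-6 wk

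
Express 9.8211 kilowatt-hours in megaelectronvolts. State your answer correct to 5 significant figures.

1 kilowatt-hour = 2.24694 × 10^19 MeV.
So 9.8211 × 2.24694 × 10^19 ≈ 2.2067 × 10^20 MeV.

2.2067 × 10^20 MeV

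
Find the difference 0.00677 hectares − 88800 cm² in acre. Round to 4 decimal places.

0.0145 acre

0.00677 ha = 0.0167290 acre and 88800 cm² = 0.00219430 acre.
0.0167290 − 0.00219430 ≈ 0.0145 acre.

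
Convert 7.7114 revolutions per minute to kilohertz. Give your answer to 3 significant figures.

0.000129 kilohertz

1 revolution per minute = 1.66667 × 10^-5 kHz.
Thus 7.7114 × 1.66667 × 10^-5 ≈ 0.000129 kHz.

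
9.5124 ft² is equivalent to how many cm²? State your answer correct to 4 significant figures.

1 square foot = 929.030 cm².
Then 9.5124 × 929.030 ≈ 8837 cm².

8837 square centimeters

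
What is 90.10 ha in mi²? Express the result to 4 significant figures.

0.3479 mi²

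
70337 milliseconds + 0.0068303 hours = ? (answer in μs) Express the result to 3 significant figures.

9.49 × 10^7 μs

70337 ms = 7.03370 × 10^7 μs and 0.0068303 h = 2.45891 × 10^7 μs.
7.03370 × 10^7 + 2.45891 × 10^7 ≈ 9.49 × 10^7 μs.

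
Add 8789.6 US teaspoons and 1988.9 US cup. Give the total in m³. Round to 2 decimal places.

8789.6 US tsp = 0.0433232 m³ and 1988.9 US cup = 0.470550 m³.
0.0433232 + 0.470550 ≈ 0.51 m³.

0.51 m³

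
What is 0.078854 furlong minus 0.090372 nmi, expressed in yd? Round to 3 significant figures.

-166 yd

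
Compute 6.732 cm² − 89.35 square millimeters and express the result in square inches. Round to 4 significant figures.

0.9050 in²

6.732 cm² = 1.04346 in² and 89.35 mm² = 0.138493 in².
1.04346 − 0.138493 ≈ 0.9050 in².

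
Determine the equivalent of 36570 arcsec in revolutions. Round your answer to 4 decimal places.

0.0282 rev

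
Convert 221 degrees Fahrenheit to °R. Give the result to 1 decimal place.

°R = °F + 459.67.
Applying the formula gives 680.7 °R.

680.7 °R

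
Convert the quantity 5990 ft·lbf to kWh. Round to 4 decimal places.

0.0023 kWh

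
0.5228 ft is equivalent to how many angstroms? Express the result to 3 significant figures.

1.59e+9 angstroms

1 ft = 3.04800e+9 Å.
Then 0.5228 × 3.04800e+9 ≈ 1.59e+9 Å.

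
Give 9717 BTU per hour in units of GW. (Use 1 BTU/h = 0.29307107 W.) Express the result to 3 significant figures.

1 BTU per hour = 2.93071 × 10^-10 gigawatts.
Thus 9717 × 2.93071 × 10^-10 ≈ 2.85 × 10^-6 GW.

2.85 × 10^-6 gigawatts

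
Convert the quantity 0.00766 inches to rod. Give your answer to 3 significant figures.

1 in = 0.00505051 rods.
Then 0.00766 × 0.00505051 ≈ 3.87e-5 rod.

3.87e-5 rod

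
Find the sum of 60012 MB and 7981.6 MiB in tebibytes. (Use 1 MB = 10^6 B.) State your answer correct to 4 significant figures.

60012 MB = 0.0545806 TiB and 7981.6 MiB = 0.00761185 TiB.
0.0545806 + 0.00761185 ≈ 0.06219 TiB.

0.06219 TiB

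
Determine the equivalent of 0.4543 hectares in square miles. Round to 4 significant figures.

1 ha = 0.00386102 mi².
So 0.4543 × 0.00386102 ≈ 0.001754 mi².

0.001754 mi²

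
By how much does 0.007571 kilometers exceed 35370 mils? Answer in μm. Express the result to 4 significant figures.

6.673e+6 μm

0.007571 km = 7.57100e+6 μm and 35370 mil = 898398 μm.
7.57100e+6 − 898398 ≈ 6.673e+6 μm.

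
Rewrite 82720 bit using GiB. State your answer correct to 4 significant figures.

1 bit = 1.16415e-10 gibibytes.
Then 82720 × 1.16415e-10 ≈ 9.630e-6 GiB.

9.630e-6 GiB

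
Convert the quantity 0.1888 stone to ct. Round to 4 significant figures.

5995 ct

1 stone = 31751.5 ct.
Then 0.1888 × 31751.5 ≈ 5995 ct.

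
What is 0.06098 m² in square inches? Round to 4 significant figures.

94.52 in²

1 m² = 1550.00 square inches.
Thus 0.06098 × 1550.00 ≈ 94.52 in².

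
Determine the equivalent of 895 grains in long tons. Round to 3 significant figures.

1 grain = 6.37755 × 10^-8 long ton.
Then 895 × 6.37755 × 10^-8 ≈ 5.71 × 10^-5 long ton.

5.71 × 10^-5 long ton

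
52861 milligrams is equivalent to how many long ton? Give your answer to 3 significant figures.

5.20e-5 long ton

1 milligram = 9.84207e-10 long ton.
Thus 52861 × 9.84207e-10 ≈ 5.20e-5 long ton.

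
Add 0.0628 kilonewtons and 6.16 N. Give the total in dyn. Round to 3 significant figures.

0.0628 kN = 6.28000 × 10^6 dyn and 6.16 N = 616000 dyn.
6.28000 × 10^6 + 616000 ≈ 6.90 × 10^6 dyn.

6.90 × 10^6 dyn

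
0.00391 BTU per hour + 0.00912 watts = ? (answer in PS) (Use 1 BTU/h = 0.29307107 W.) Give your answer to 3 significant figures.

1.40 × 10^-5 PS

0.00391 BTU/h = 1.55800 × 10^-6 PS and 0.00912 W = 1.23997 × 10^-5 PS.
1.55800 × 10^-6 + 1.23997 × 10^-5 ≈ 1.40 × 10^-5 PS.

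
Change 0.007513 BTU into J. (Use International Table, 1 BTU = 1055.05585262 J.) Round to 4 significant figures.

7.927 J

1 British thermal unit = 1055.06 J.
Then 0.007513 × 1055.06 ≈ 7.927 J.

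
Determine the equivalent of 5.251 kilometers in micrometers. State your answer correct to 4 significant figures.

5.251e+9 μm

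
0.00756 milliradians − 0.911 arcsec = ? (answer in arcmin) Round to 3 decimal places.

0.00756 mrad = 0.0259894 arcmin and 0.911 arcsec = 0.0151833 arcmin.
0.0259894 − 0.0151833 ≈ 0.011 arcmin.

0.011 arcmin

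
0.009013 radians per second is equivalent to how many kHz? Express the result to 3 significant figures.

1 radian per second = 0.000159155 kHz.
So 0.009013 × 0.000159155 ≈ 1.43e-6 kHz.

1.43e-6 kHz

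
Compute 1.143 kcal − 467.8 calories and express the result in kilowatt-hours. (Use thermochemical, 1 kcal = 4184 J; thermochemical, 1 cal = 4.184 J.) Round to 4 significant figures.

0.0007847 kilowatt-hours

1.143 kcal = 0.00132842 kWh and 467.8 cal = 0.000543688 kWh.
0.00132842 − 0.000543688 ≈ 0.0007847 kWh.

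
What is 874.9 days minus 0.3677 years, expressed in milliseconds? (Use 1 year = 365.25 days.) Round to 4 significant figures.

874.9 d = 7.55914e+10 ms and 0.3677 yr = 1.16037e+10 ms.
7.55914e+10 − 1.16037e+10 ≈ 6.399e+10 ms.

6.399e+10 milliseconds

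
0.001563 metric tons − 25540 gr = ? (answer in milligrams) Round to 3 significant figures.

-92000 mg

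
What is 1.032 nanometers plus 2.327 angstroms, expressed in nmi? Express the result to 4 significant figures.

6.829 × 10^-13 nmi

1.032 nm = 5.57235 × 10^-13 nmi and 2.327 Å = 1.25648 × 10^-13 nmi.
5.57235 × 10^-13 + 1.25648 × 10^-13 ≈ 6.829 × 10^-13 nmi.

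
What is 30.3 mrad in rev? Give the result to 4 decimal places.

0.0048 rev

1 mrad = 0.000159155 revolutions.
So 30.3 × 0.000159155 ≈ 0.0048 rev.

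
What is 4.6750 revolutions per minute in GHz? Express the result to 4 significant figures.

7.792e-11 gigahertz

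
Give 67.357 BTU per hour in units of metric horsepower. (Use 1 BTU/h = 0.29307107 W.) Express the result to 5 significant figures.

1 BTU/h = 0.000398466 metric horsepower.
So 67.357 × 0.000398466 ≈ 0.026839 PS.

0.026839 PS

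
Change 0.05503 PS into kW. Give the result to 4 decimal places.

0.0405 kW

1 metric horsepower = 0.735499 kW.
0.05503 × 0.735499 ≈ 0.0405 kW.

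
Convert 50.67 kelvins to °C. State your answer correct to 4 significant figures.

-222.5 degrees Celsius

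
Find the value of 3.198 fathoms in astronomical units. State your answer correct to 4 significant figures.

1 fathom = 1.22248 × 10^-11 astronomical units.
So 3.198 × 1.22248 × 10^-11 ≈ 3.909 × 10^-11 au.

3.909 × 10^-11 au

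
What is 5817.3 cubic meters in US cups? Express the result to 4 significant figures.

2.459e+7 US cup

1 cubic meter = 4226.75 US cups.
Thus 5817.3 × 4226.75 ≈ 2.459e+7 US cup.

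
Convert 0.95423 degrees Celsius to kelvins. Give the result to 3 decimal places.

274.104 K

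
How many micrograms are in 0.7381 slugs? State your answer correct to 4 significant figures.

1 slug = 1.45939 × 10^10 μg.
So 0.7381 × 1.45939 × 10^10 ≈ 1.077 × 10^10 μg.

1.077 × 10^10 micrograms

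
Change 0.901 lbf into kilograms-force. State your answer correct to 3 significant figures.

0.409 kgf

1 pound-force = 0.453592 kilograms-force.
Thus 0.901 × 0.453592 ≈ 0.409 kgf.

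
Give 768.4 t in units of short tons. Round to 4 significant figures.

1 t = 1.10231 short ton.
Thus 768.4 × 1.10231 ≈ 847.0 short ton.

847.0 short ton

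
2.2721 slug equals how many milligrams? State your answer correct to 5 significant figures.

1 slug = 1.45939e+7 mg.
2.2721 × 1.45939e+7 ≈ 3.3159e+7 mg.

3.3159e+7 milligrams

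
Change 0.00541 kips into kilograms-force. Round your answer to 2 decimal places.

1 kip = 453.592 kilograms-force.
Thus 0.00541 × 453.592 ≈ 2.45 kgf.

2.45 kgf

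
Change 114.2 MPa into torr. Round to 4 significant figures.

856600 torr

1 MPa = 7500.62 torr.
114.2 × 7500.62 ≈ 856600 torr.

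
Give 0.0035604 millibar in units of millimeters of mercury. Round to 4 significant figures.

0.002671 millimeters of mercury

1 millibar = 0.750062 mmHg.
0.0035604 × 0.750062 ≈ 0.002671 mmHg.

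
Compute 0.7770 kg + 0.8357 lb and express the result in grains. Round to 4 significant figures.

17840 grains

0.7770 kg = 11990.9 gr and 0.8357 lb = 5849.90 gr.
11990.9 + 5849.90 ≈ 17840 gr.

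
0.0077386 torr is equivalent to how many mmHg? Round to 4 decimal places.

0.0077 millimeters of mercury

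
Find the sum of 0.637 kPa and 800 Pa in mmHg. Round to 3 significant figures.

10.8 mmHg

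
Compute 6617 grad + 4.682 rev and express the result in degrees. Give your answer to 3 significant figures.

7640 °

6617 grad = 5955.30 ° and 4.682 rev = 1685.52 °.
5955.30 + 1685.52 ≈ 7640 °.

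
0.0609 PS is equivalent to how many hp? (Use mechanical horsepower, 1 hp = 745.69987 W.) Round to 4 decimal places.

1 PS = 0.986320 hp.
So 0.0609 × 0.986320 ≈ 0.0601 hp.

0.0601 hp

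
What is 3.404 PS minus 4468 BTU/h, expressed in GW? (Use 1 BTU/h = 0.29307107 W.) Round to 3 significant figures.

1.19 × 10^-6 GW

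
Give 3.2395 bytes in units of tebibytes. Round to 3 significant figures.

2.95 × 10^-12 tebibytes

1 byte = 9.09495 × 10^-13 tebibytes.
So 3.2395 × 9.09495 × 10^-13 ≈ 2.95 × 10^-12 TiB.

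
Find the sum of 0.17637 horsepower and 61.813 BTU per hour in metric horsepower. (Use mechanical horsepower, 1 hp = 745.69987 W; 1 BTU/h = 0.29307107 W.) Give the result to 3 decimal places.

0.203 PS

0.17637 hp = 0.178816 PS and 61.813 BTU/h = 0.0246304 PS.
0.178816 + 0.0246304 ≈ 0.203 PS.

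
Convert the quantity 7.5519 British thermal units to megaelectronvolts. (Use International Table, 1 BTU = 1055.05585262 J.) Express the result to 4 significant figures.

4.973 × 10^16 megaelectronvolts

1 BTU = 6.58514 × 10^15 MeV.
So 7.5519 × 6.58514 × 10^15 ≈ 4.973 × 10^16 MeV.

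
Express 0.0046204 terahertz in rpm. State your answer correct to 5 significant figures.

2.7722 × 10^11 revolutions per minute

1 THz = 6.00000 × 10^13 rpm.
0.0046204 × 6.00000 × 10^13 ≈ 2.7722 × 10^11 rpm.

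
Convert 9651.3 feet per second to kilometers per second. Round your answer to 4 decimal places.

2.9417 km/s

1 ft/s = 0.000304800 kilometers per second.
So 9651.3 × 0.000304800 ≈ 2.9417 km/s.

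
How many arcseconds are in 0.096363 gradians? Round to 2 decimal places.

1 grad = 3240.00 arcsec.
Then 0.096363 × 3240.00 ≈ 312.22 arcsec.

312.22 arcsec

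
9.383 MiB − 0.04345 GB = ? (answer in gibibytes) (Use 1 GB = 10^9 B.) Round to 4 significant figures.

9.383 MiB = 0.00916309 GiB and 0.04345 GB = 0.0404660 GiB.
0.00916309 − 0.0404660 ≈ -0.03130 GiB.

-0.03130 gibibytes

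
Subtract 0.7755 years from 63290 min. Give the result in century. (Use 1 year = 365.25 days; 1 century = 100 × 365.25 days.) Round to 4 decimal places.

-0.0066 century

63290 min = 0.00120332 century and 0.7755 yr = 0.00775500 century.
0.00120332 − 0.00775500 ≈ -0.0066 century.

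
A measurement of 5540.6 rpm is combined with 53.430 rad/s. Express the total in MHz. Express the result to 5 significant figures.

5540.6 rpm = 9.23433e-5 MHz and 53.430 rad/s = 8.50365e-6 MHz.
9.23433e-5 + 8.50365e-6 ≈ 0.00010085 MHz.

0.00010085 MHz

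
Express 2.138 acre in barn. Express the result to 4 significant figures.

8.652 × 10^31 barn

1 acre = 4.04686 × 10^31 barn.
Thus 2.138 × 4.04686 × 10^31 ≈ 8.652 × 10^31 barn.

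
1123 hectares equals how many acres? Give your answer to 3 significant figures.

1 hectare = 2.47105 acres.
Then 1123 × 2.47105 ≈ 2770 acre.

2770 acre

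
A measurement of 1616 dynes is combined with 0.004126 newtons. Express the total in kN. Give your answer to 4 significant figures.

2.029e-5 kN

1616 dyn = 1.61600e-5 kN and 0.004126 N = 4.12600e-6 kN.
1.61600e-5 + 4.12600e-6 ≈ 2.029e-5 kN.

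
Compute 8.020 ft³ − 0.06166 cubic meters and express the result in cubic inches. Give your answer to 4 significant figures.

10100 in³

8.020 ft³ = 13858.6 in³ and 0.06166 m³ = 3762.72 in³.
13858.6 − 3762.72 ≈ 10100 in³.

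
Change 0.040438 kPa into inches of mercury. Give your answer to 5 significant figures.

0.011941 inches of mercury

1 kilopascal = 0.295300 inHg.
So 0.040438 × 0.295300 ≈ 0.011941 inHg.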